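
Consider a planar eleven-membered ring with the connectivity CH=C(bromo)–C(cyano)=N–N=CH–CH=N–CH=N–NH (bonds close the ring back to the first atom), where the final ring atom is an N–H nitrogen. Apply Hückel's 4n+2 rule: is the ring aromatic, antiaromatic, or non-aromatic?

Antiaromatic

Every ring atom contributes a p orbital perpendicular to the ring (each doubly-bonded ring atom is sp² with one p-orbital electron; each =N– nitrogen is pyridine-type (lone pair in the sp² plane, one electron in the p orbital); the pyrrole-type nitrogen donates its lone pair from the p orbital), so the π system is cyclic and fully conjugated.
Adding the contributions, 5 × 2 = 10 from the double-bond units + 2 from the NH atom = 12.
A 4n π count (12, n = 3) in a planar conjugated ring means antiaromatic.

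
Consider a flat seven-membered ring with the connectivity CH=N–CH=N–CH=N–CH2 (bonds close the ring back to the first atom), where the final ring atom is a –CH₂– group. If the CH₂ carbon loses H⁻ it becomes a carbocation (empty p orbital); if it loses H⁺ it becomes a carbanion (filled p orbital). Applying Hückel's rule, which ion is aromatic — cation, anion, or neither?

In both ions every ring atom is sp² and contributes a p orbital, so both rings are fully conjugated.
Cation: 3 × 2 + 0 = 6 π electrons → 4(1)+2, aromatic.
Anion: 3 × 2 + 2 = 8 π electrons → 4(2), antiaromatic.

The cation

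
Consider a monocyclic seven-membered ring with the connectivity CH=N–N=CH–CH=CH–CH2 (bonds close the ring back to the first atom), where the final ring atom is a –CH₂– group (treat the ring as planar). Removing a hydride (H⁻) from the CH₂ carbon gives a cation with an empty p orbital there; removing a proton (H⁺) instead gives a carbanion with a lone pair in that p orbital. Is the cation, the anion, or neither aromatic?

In both ions every ring atom is sp² and contributes a p orbital, so both rings are fully conjugated.
Cation: 3 × 2 + 0 = 6 π electrons → 4(1)+2, aromatic.
Anion: 3 × 2 + 2 = 8 π electrons → 4(2), antiaromatic.

The cation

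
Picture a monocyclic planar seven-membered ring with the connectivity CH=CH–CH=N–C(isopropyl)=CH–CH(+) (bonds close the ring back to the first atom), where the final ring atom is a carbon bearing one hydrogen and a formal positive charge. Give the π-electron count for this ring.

6

Check conjugation: the double-bond atoms are sp², each contributing one p electron; each =N– nitrogen is pyridine-type (lone pair in the sp² plane, one electron in the p orbital); the carbocation has an empty p orbital — every position has a p orbital, so the cyclic π system is continuous.
Adding the contributions, 3 × 2 = 6 from the double-bond units + 0 from the CH(+) atom = 6.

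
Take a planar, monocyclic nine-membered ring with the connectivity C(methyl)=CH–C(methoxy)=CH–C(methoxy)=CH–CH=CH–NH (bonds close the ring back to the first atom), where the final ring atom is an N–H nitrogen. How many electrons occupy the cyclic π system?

10

The p orbitals form a continuous loop: the double-bond atoms are sp², each contributing one p electron; the pyrrole-type nitrogen donates its lone pair from the p orbital. The ring is fully conjugated.
Adding the contributions, 4 × 2 = 8 from the double-bond units + 2 from the NH atom = 10.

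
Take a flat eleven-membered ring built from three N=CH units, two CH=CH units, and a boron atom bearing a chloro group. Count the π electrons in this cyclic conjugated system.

10

The p orbitals form a continuous loop: each doubly-bonded ring atom is sp² with one p-orbital electron; each =N– nitrogen is pyridine-type (lone pair in the sp² plane, one electron in the p orbital); the boron has an empty p orbital. The ring is fully conjugated.
π-electron count: 5 × 2 = 10 from the double-bond units + 0 from the B(chloro) atom = 10.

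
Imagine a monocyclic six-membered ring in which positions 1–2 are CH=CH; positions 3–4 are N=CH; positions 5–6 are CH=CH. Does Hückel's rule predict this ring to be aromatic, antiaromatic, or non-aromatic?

Check conjugation: every atom in a ring double bond is sp² and brings one electron to the p orbital; each sp² =N– keeps its lone pair in-plane and puts one electron into the π system — every position has a p orbital, so the cyclic π system is continuous.
Counting π electrons: 3 × 2 = 6 from the 3 double-bond units.
6 = 4(1) + 2, which satisfies Hückel's 4n+2 rule.

Aromatic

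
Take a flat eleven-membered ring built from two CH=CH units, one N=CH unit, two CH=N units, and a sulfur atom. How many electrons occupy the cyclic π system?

All ring atoms are sp² and supply a p orbital to the ring (every atom in a ring double bond is sp² and brings one electron to the p orbital; each =N– nitrogen is pyridine-type (lone pair in the sp² plane, one electron in the p orbital); the sulfur donates one lone pair from its p orbital); the conjugation is uninterrupted.
π-electron count: 5 × 2 = 10 from the double-bond units + 2 from the S atom = 12.

12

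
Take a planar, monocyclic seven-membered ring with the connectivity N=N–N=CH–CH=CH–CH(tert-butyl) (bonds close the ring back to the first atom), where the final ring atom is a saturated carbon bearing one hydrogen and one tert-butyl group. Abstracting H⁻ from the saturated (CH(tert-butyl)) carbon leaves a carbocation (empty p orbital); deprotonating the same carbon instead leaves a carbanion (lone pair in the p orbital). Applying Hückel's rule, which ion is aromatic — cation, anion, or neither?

In both ions every ring atom is sp² and contributes a p orbital, so both rings are fully conjugated.
Cation: 3 × 2 + 0 = 6 π electrons → 4(1)+2, aromatic.
Anion: 3 × 2 + 2 = 8 π electrons → 4(2), antiaromatic.

The cation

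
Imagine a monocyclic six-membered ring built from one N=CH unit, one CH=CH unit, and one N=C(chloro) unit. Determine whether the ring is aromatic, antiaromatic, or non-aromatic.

Aromatic

Check conjugation: every atom in a ring double bond is sp² and brings one electron to the p orbital; each =N– nitrogen is pyridine-type (lone pair in the sp² plane, one electron in the p orbital) — every position has a p orbital, so the cyclic π system is continuous.
Counting π electrons: 3 × 2 = 6 from the 3 double-bond units.
6 = 4(1) + 2, which satisfies Hückel's 4n+2 rule.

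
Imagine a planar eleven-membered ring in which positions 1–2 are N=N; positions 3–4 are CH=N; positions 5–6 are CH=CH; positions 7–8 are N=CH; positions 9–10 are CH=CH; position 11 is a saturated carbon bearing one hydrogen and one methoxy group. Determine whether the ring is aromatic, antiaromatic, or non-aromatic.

Non-aromatic

The CH(methoxy) position has four σ bonds — that saturated carbon is sp³ and has no p orbital in the ring π system — so the cyclic conjugation is interrupted.
Hückel's rule only applies to fully conjugated rings, so this one is simply non-aromatic.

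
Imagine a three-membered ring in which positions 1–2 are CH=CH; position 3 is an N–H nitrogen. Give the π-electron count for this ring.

4

Check conjugation: each doubly-bonded ring atom is sp² with one p-orbital electron; the pyrrole-type nitrogen donates its lone pair from the p orbital — every position has a p orbital, so the cyclic π system is continuous.
Adding the contributions, 1 × 2 = 2 from the double-bond unit + 2 from the NH atom = 4.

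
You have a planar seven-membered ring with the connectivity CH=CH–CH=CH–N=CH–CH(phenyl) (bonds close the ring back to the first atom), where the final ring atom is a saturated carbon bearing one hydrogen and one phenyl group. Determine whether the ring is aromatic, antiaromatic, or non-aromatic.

At the CH(phenyl) position, that saturated carbon is sp³ and has no p orbital in the ring π system; the ring's p-orbital overlap is broken there.
A ring that is not fully conjugated cannot be aromatic or antiaromatic regardless of its π-electron count.

Non-aromatic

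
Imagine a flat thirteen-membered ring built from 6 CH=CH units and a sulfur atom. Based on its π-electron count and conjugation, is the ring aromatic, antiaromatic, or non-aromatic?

Check conjugation: each doubly-bonded ring atom is sp² with one p-orbital electron; the sulfur donates one lone pair from its p orbital — every position has a p orbital, so the cyclic π system is continuous.
Counting π electrons: 6 × 2 = 12 from the double-bond units + 2 from the S atom = 14.
With 14 π electrons (n = 3), the Hückel 4n+2 condition holds.

Aromatic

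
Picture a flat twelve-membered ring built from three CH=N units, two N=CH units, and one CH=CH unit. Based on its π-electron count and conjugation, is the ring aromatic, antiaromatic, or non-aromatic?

Antiaromatic

Check conjugation: each doubly-bonded ring atom is sp² with one p-orbital electron; the doubly-bonded nitrogens are pyridine-type — their lone pairs lie in the ring plane, leaving one electron in the p orbital — every position has a p orbital, so the cyclic π system is continuous.
Adding the contributions, 6 × 2 = 12 from the 6 double-bond units.
12 = 4(3); a planar, fully conjugated 4n system is antiaromatic.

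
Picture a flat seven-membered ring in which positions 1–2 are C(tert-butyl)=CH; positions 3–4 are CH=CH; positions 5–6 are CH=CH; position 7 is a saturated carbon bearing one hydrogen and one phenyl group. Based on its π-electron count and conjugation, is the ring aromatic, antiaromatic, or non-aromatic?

Non-aromatic

The CH(phenyl) carbon is saturated: that saturated carbon is sp³ and has no p orbital in the ring π system. Conjugation is not continuous around the ring.
Broken conjugation rules out both aromaticity and antiaromaticity.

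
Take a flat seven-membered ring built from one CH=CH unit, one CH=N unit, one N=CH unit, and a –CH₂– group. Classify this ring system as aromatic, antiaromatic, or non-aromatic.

Because the tetrahedral CH₂ carbon is sp³ and has no p orbital in the ring π system at the CH2 position, the π system cannot extend all the way around the ring.
Without a continuous loop of overlapping p orbitals the Hückel electron count never comes into play.

Non-aromatic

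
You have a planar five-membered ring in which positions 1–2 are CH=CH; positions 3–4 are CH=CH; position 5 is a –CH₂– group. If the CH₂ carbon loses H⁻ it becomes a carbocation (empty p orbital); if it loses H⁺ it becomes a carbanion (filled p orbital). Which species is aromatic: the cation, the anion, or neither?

Both ions have a continuous loop of p orbitals — each ring atom is sp².
Cation: 2 × 2 + 0 = 4 π electrons → 4(1), antiaromatic.
Anion: 2 × 2 + 2 = 6 π electrons → 4(1)+2, aromatic.

The anion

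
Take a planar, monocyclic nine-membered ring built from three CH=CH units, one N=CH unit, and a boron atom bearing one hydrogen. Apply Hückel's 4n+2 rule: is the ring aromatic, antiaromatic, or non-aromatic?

All ring atoms are sp² and supply a p orbital to the ring (the double-bond atoms are sp², each contributing one p electron; each =N– nitrogen is pyridine-type (lone pair in the sp² plane, one electron in the p orbital); the boron has an empty p orbital); the conjugation is uninterrupted.
π-electron count: 4 × 2 = 8 from the double-bond units + 0 from the BH atom = 8.
With 8 = 4·2 π electrons, Hückel's rule classifies the planar ring as antiaromatic.

Antiaromatic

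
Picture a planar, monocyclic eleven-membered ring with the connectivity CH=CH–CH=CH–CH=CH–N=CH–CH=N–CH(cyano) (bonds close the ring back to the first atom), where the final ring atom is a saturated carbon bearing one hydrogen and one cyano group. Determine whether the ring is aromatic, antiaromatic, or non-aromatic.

Because that saturated carbon is sp³ and has no p orbital in the ring π system at the CH(cyano) position, the π system cannot extend all the way around the ring.
A ring that is not fully conjugated cannot be aromatic or antiaromatic regardless of its π-electron count.

Non-aromatic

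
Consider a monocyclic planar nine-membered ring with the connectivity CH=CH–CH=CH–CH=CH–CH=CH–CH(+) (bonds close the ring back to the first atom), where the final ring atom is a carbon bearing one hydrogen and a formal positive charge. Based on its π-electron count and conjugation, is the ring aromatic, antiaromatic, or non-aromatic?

Antiaromatic

All ring atoms are sp² and supply a p orbital to the ring (every atom in a ring double bond is sp² and brings one electron to the p orbital; the carbocation has an empty p orbital); the conjugation is uninterrupted.
Tallying contributions gives 4 × 2 = 8 from the double-bond units + 0 from the CH(+) atom = 8.
8 is a 4n count (n = 2), so the planar conjugated ring is antiaromatic.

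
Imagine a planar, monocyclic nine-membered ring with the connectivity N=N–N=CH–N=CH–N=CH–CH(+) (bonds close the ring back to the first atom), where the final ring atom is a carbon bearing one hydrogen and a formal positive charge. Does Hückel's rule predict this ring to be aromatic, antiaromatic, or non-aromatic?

The p orbitals form a continuous loop: the double-bond atoms are sp², each contributing one p electron; the doubly-bonded nitrogens are pyridine-type — their lone pairs lie in the ring plane, leaving one electron in the p orbital; the carbocation has an empty p orbital. The ring is fully conjugated.
π-electron count: 4 × 2 = 8 from the double-bond units + 0 from the CH(+) atom = 8.
8 is a 4n count (n = 2), so the planar conjugated ring is antiaromatic.

Antiaromatic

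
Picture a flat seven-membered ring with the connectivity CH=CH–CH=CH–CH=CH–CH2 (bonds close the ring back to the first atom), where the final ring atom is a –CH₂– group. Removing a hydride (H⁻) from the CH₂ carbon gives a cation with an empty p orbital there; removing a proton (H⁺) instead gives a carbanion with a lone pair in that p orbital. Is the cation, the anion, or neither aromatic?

In either ion the ring is fully conjugated: every atom, including the new sp² carbon, supplies a p orbital.
Cation: 3 × 2 + 0 = 6 π electrons → 4(1)+2, aromatic.
Anion: 3 × 2 + 2 = 8 π electrons → 4(2), antiaromatic.

The cation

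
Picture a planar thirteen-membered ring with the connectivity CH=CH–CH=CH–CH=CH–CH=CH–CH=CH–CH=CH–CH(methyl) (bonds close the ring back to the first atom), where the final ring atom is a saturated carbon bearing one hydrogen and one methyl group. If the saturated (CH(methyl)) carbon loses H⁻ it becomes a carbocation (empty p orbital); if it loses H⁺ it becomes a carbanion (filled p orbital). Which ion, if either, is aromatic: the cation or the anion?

The anion

Once that carbon is sp², every ring atom has a p orbital and both ions are fully conjugated.
Cation: 6 × 2 + 0 = 12 π electrons → 4(3), antiaromatic.
Anion: 6 × 2 + 2 = 14 π electrons → 4(3)+2, aromatic.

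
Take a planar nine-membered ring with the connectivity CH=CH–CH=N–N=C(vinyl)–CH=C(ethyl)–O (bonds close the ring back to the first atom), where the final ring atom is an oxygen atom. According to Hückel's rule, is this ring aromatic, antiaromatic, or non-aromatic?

Aromatic

The p orbitals form a continuous loop: the double-bond atoms are sp², each contributing one p electron; each =N– nitrogen is pyridine-type (lone pair in the sp² plane, one electron in the p orbital); the oxygen donates one lone pair from its p orbital. The ring is fully conjugated.
π-electron count: 4 × 2 = 8 from the double-bond units + 2 from the O atom = 10.
That gives a 4n+2 count (10, n = 2).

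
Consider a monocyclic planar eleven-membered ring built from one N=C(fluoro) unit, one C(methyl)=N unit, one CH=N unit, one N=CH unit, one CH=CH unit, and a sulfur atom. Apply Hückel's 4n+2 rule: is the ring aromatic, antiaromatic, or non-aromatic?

The p orbitals form a continuous loop: the double-bond atoms are sp², each contributing one p electron; the doubly-bonded nitrogens are pyridine-type — their lone pairs lie in the ring plane, leaving one electron in the p orbital; the sulfur donates one lone pair from its p orbital. The ring is fully conjugated.
Adding the contributions, 5 × 2 = 10 from the double-bond units + 2 from the S atom = 12.
A 4n π count (12, n = 3) in a planar conjugated ring means antiaromatic.

Antiaromatic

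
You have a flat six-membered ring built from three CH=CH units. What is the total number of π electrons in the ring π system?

All ring atoms are sp² and supply a p orbital to the ring (each doubly-bonded ring atom is sp² with one p-orbital electron); the conjugation is uninterrupted.
Tallying contributions gives 3 × 2 = 6 from the 3 double-bond units.
(The species described is benzene.)

6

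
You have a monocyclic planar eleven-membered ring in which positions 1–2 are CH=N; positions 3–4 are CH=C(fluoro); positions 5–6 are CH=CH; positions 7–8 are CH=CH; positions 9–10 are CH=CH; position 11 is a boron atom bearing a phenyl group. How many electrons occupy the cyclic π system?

10

Check conjugation: each doubly-bonded ring atom is sp² with one p-orbital electron; each sp² =N– keeps its lone pair in-plane and puts one electron into the π system; the boron has an empty p orbital — every position has a p orbital, so the cyclic π system is continuous.
π-electron count: 5 × 2 = 10 from the double-bond units + 0 from the B(phenyl) atom = 10.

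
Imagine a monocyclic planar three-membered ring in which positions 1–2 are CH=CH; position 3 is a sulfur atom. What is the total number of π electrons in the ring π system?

4

All ring atoms are sp² and supply a p orbital to the ring (each doubly-bonded ring atom is sp² with one p-orbital electron; the sulfur donates one lone pair from its p orbital); the conjugation is uninterrupted.
Tallying contributions gives 1 × 2 = 2 from the double-bond unit + 2 from the S atom = 4.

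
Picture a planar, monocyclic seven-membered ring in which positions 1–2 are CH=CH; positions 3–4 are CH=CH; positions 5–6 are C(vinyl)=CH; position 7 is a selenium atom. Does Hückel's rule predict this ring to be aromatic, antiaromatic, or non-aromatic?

Antiaromatic

Every ring atom contributes a p orbital perpendicular to the ring (each doubly-bonded ring atom is sp² with one p-orbital electron; the selenium donates one lone pair from its p orbital), so the π system is cyclic and fully conjugated.
Counting π electrons: 3 × 2 = 6 from the double-bond units + 2 from the Se atom = 8.
With 8 = 4·2 π electrons, Hückel's rule classifies the planar ring as antiaromatic.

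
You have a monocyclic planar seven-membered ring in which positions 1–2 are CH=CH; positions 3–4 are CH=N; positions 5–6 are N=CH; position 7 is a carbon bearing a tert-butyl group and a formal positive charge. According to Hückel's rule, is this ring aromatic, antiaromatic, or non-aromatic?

Aromatic

Check conjugation: every atom in a ring double bond is sp² and brings one electron to the p orbital; each =N– nitrogen is pyridine-type (lone pair in the sp² plane, one electron in the p orbital); the carbocation has an empty p orbital — every position has a p orbital, so the cyclic π system is continuous.
Counting π electrons: 3 × 2 = 6 from the double-bond units + 0 from the C(tert-butyl)(+) atom = 6.
With 6 π electrons (n = 1), the Hückel 4n+2 condition holds.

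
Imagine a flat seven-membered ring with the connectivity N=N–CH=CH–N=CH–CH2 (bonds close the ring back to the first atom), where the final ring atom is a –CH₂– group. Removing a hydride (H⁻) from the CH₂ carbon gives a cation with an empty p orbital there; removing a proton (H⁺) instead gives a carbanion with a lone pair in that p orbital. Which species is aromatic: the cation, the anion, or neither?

Both ions have a continuous loop of p orbitals — each ring atom is sp².
Cation: 3 × 2 + 0 = 6 π electrons → 4(1)+2, aromatic.
Anion: 3 × 2 + 2 = 8 π electrons → 4(2), antiaromatic.

The cation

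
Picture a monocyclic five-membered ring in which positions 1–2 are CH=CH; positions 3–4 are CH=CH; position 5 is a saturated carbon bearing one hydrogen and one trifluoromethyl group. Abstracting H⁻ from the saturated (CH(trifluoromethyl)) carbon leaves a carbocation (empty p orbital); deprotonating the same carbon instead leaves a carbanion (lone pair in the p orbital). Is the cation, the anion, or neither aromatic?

The anion

Once that carbon is sp², every ring atom has a p orbital and both ions are fully conjugated.
Cation: 2 × 2 + 0 = 4 π electrons → 4(1), antiaromatic.
Anion: 2 × 2 + 2 = 6 π electrons → 4(1)+2, aromatic.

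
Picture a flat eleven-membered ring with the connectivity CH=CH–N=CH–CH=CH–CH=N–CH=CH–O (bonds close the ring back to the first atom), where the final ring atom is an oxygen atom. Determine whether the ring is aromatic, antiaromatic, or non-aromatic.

The p orbitals form a continuous loop: the double-bond atoms are sp², each contributing one p electron; each sp² =N– keeps its lone pair in-plane and puts one electron into the π system; the oxygen donates one lone pair from its p orbital. The ring is fully conjugated.
π-electron count: 5 × 2 = 10 from the double-bond units + 2 from the O atom = 12.
12 is a 4n count (n = 3), so the planar conjugated ring is antiaromatic.

Antiaromatic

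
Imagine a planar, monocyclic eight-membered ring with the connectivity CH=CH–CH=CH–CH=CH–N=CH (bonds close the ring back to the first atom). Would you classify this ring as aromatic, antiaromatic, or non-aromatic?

All ring atoms are sp² and supply a p orbital to the ring (each doubly-bonded ring atom is sp² with one p-orbital electron; each =N– nitrogen is pyridine-type (lone pair in the sp² plane, one electron in the p orbital)); the conjugation is uninterrupted.
Adding the contributions, 4 × 2 = 8 from the 4 double-bond units.
A 4n π count (8, n = 2) in a planar conjugated ring means antiaromatic.

Antiaromatic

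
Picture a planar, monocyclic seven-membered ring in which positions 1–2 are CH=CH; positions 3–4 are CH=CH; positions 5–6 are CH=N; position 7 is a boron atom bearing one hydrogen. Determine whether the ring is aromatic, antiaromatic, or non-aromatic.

Check conjugation: the double-bond atoms are sp², each contributing one p electron; each sp² =N– keeps its lone pair in-plane and puts one electron into the π system; the boron has an empty p orbital — every position has a p orbital, so the cyclic π system is continuous.
Tallying contributions gives 3 × 2 = 6 from the double-bond units + 0 from the BH atom = 6.
With 6 π electrons (n = 1), the Hückel 4n+2 condition holds.

Aromatic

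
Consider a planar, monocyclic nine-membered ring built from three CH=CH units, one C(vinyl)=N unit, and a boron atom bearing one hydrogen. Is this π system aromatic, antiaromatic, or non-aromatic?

Check conjugation: the double-bond atoms are sp², each contributing one p electron; each sp² =N– keeps its lone pair in-plane and puts one electron into the π system; the boron has an empty p orbital — every position has a p orbital, so the cyclic π system is continuous.
Tallying contributions gives 4 × 2 = 8 from the double-bond units + 0 from the BH atom = 8.
A 4n π count (8, n = 2) in a planar conjugated ring means antiaromatic.

Antiaromatic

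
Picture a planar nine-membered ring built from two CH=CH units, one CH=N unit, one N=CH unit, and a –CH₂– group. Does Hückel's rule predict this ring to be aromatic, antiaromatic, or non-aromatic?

Non-aromatic

At the CH2 position, the tetrahedral CH₂ carbon is sp³ and has no p orbital in the ring π system; the ring's p-orbital overlap is broken there.
Broken conjugation rules out both aromaticity and antiaromaticity.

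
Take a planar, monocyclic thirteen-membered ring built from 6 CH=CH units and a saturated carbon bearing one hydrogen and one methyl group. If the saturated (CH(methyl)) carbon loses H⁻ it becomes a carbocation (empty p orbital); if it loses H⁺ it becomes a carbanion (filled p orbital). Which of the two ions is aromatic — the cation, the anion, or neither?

The anion

In either ion the ring is fully conjugated: every atom, including the new sp² carbon, supplies a p orbital.
Cation: 6 × 2 + 0 = 12 π electrons → 4(3), antiaromatic.
Anion: 6 × 2 + 2 = 14 π electrons → 4(3)+2, aromatic.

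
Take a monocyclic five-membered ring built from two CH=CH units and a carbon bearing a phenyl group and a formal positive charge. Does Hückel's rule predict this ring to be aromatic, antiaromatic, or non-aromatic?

Antiaromatic

Every ring atom contributes a p orbital perpendicular to the ring (each doubly-bonded ring atom is sp² with one p-orbital electron; the carbocation has an empty p orbital), so the π system is cyclic and fully conjugated.
Adding the contributions, 2 × 2 = 4 from the double-bond units + 0 from the C(phenyl)(+) atom = 4.
4 is a 4n count (n = 1), so the planar conjugated ring is antiaromatic.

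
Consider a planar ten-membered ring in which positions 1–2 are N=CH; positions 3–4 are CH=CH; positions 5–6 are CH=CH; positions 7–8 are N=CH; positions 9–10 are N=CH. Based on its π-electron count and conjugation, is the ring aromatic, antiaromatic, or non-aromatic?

Aromatic

Every ring atom contributes a p orbital perpendicular to the ring (each doubly-bonded ring atom is sp² with one p-orbital electron; the doubly-bonded nitrogens are pyridine-type — their lone pairs lie in the ring plane, leaving one electron in the p orbital), so the π system is cyclic and fully conjugated.
Counting π electrons: 5 × 2 = 10 from the 5 double-bond units.
Since 10 = 4·2 + 2, the ring meets the 4n+2 criterion.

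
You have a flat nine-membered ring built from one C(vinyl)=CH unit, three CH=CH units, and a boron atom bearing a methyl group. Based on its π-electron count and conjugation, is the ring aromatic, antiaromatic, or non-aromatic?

Every ring atom contributes a p orbital perpendicular to the ring (every atom in a ring double bond is sp² and brings one electron to the p orbital; the boron has an empty p orbital), so the π system is cyclic and fully conjugated.
π-electron count: 4 × 2 = 8 from the double-bond units + 0 from the B(methyl) atom = 8.
8 is a 4n count (n = 2), so the planar conjugated ring is antiaromatic.

Antiaromatic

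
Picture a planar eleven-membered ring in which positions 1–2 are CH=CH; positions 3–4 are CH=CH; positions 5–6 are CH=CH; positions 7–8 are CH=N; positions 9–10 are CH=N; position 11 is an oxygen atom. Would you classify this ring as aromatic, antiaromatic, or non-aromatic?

Antiaromatic

All ring atoms are sp² and supply a p orbital to the ring (every atom in a ring double bond is sp² and brings one electron to the p orbital; each =N– nitrogen is pyridine-type (lone pair in the sp² plane, one electron in the p orbital); the oxygen donates one lone pair from its p orbital); the conjugation is uninterrupted.
Counting π electrons: 5 × 2 = 10 from the double-bond units + 2 from the O atom = 12.
12 is a 4n count (n = 3), so the planar conjugated ring is antiaromatic.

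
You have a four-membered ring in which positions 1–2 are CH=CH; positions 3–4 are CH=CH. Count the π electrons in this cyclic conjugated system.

Check conjugation: the double-bond atoms are sp², each contributing one p electron — every position has a p orbital, so the cyclic π system is continuous.
π-electron count: 2 × 2 = 4 from the 2 double-bond units.

4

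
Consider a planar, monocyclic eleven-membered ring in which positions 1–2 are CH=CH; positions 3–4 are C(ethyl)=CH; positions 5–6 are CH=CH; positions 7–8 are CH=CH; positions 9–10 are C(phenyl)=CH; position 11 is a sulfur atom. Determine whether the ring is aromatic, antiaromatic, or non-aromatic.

Every ring atom contributes a p orbital perpendicular to the ring (each doubly-bonded ring atom is sp² with one p-orbital electron; the sulfur donates one lone pair from its p orbital), so the π system is cyclic and fully conjugated.
Counting π electrons: 5 × 2 = 10 from the double-bond units + 2 from the S atom = 12.
With 12 = 4·3 π electrons, Hückel's rule classifies the planar ring as antiaromatic.

Antiaromatic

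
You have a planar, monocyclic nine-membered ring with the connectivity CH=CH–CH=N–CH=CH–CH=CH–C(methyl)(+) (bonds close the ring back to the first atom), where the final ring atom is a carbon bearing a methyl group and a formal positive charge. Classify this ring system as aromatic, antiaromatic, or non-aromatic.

Antiaromatic

Every ring atom contributes a p orbital perpendicular to the ring (every atom in a ring double bond is sp² and brings one electron to the p orbital; the doubly-bonded nitrogens are pyridine-type — their lone pairs lie in the ring plane, leaving one electron in the p orbital; the carbocation has an empty p orbital), so the π system is cyclic and fully conjugated.
Tallying contributions gives 4 × 2 = 8 from the double-bond units + 0 from the C(methyl)(+) atom = 8.
A 4n π count (8, n = 2) in a planar conjugated ring means antiaromatic.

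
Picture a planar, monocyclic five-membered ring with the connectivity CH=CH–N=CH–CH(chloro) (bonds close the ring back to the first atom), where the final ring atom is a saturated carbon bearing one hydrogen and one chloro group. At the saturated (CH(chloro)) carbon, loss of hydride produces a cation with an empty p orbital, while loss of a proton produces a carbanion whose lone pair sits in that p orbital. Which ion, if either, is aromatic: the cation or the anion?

In either ion the ring is fully conjugated: every atom, including the new sp² carbon, supplies a p orbital.
Cation: 2 × 2 + 0 = 4 π electrons → 4(1), antiaromatic.
Anion: 2 × 2 + 2 = 6 π electrons → 4(1)+2, aromatic.

The anion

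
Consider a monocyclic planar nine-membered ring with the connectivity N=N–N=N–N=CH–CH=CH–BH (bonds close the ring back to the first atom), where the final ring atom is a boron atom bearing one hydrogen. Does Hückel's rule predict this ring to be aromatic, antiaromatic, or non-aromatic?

Antiaromatic

All ring atoms are sp² and supply a p orbital to the ring (the double-bond atoms are sp², each contributing one p electron; each sp² =N– keeps its lone pair in-plane and puts one electron into the π system; the boron has an empty p orbital); the conjugation is uninterrupted.
Adding the contributions, 4 × 2 = 8 from the double-bond units + 0 from the BH atom = 8.
With 8 = 4·2 π electrons, Hückel's rule classifies the planar ring as antiaromatic.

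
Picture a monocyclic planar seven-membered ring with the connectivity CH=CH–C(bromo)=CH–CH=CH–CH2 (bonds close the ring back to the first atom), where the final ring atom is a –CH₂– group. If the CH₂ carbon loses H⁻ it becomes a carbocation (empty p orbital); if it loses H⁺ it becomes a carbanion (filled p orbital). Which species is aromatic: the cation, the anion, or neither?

In both ions every ring atom is sp² and contributes a p orbital, so both rings are fully conjugated.
Cation: 3 × 2 + 0 = 6 π electrons → 4(1)+2, aromatic.
Anion: 3 × 2 + 2 = 8 π electrons → 4(2), antiaromatic.

The cation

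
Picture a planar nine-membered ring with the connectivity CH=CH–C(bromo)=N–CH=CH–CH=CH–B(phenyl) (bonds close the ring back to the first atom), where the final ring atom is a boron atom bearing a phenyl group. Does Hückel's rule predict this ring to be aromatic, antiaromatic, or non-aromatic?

The p orbitals form a continuous loop: every atom in a ring double bond is sp² and brings one electron to the p orbital; each =N– nitrogen is pyridine-type (lone pair in the sp² plane, one electron in the p orbital); the boron has an empty p orbital. The ring is fully conjugated.
Counting π electrons: 4 × 2 = 8 from the double-bond units + 0 from the B(phenyl) atom = 8.
8 = 4(2); a planar, fully conjugated 4n system is antiaromatic.

Antiaromatic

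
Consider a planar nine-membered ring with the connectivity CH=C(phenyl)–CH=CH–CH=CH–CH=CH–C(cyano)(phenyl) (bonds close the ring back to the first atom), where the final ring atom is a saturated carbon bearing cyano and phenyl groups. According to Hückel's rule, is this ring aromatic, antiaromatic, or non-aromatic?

Non-aromatic

Because that saturated carbon is sp³ and has no p orbital in the ring π system at the C(cyano)(phenyl) position, the π system cannot extend all the way around the ring.
Broken conjugation rules out both aromaticity and antiaromaticity.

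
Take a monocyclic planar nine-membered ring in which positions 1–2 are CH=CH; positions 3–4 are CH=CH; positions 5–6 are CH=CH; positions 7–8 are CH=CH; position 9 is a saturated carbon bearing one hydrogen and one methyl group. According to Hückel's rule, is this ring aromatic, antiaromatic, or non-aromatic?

Because that saturated carbon is sp³ and has no p orbital in the ring π system at the CH(methyl) position, the π system cannot extend all the way around the ring.
Without a continuous loop of overlapping p orbitals the Hückel electron count never comes into play.

Non-aromatic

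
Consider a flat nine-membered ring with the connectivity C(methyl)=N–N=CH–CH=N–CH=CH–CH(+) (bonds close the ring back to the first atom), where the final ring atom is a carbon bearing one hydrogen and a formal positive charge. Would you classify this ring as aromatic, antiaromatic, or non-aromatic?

All ring atoms are sp² and supply a p orbital to the ring (each doubly-bonded ring atom is sp² with one p-orbital electron; each =N– nitrogen is pyridine-type (lone pair in the sp² plane, one electron in the p orbital); the carbocation has an empty p orbital); the conjugation is uninterrupted.
Adding the contributions, 4 × 2 = 8 from the double-bond units + 0 from the CH(+) atom = 8.
8 = 4(2); a planar, fully conjugated 4n system is antiaromatic.

Antiaromatic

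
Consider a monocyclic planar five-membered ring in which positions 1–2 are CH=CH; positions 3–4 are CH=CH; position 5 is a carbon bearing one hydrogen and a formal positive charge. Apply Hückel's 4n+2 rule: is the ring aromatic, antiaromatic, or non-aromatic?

Antiaromatic

Every ring atom contributes a p orbital perpendicular to the ring (every atom in a ring double bond is sp² and brings one electron to the p orbital; the carbocation has an empty p orbital), so the π system is cyclic and fully conjugated.
Adding the contributions, 2 × 2 = 4 from the double-bond units + 0 from the CH(+) atom = 4.
A 4n π count (4, n = 1) in a planar conjugated ring means antiaromatic.
This is the cyclopentadienyl cation.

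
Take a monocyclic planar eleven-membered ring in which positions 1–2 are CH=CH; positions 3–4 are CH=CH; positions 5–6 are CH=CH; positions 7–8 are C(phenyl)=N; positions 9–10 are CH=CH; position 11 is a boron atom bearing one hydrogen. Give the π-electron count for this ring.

10

Every ring atom contributes a p orbital perpendicular to the ring (each doubly-bonded ring atom is sp² with one p-orbital electron; the doubly-bonded nitrogens are pyridine-type — their lone pairs lie in the ring plane, leaving one electron in the p orbital; the boron has an empty p orbital), so the π system is cyclic and fully conjugated.
Counting π electrons: 5 × 2 = 10 from the double-bond units + 0 from the BH atom = 10.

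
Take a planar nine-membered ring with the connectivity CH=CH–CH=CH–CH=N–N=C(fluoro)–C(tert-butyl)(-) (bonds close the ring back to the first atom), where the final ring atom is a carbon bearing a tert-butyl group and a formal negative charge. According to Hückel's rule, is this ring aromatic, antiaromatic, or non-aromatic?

Aromatic

Every ring atom contributes a p orbital perpendicular to the ring (each doubly-bonded ring atom is sp² with one p-orbital electron; each =N– nitrogen is pyridine-type (lone pair in the sp² plane, one electron in the p orbital); the carbanion's lone pair occupies the p orbital), so the π system is cyclic and fully conjugated.
Adding the contributions, 4 × 2 = 8 from the double-bond units + 2 from the C(tert-butyl)(-) atom = 10.
With 10 π electrons (n = 2), the Hückel 4n+2 condition holds.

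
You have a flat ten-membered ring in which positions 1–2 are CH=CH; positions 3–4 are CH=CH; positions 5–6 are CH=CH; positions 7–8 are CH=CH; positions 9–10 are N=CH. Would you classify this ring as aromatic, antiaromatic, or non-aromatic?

Aromatic

Check conjugation: the double-bond atoms are sp², each contributing one p electron; each sp² =N– keeps its lone pair in-plane and puts one electron into the π system — every position has a p orbital, so the cyclic π system is continuous.
π-electron count: 5 × 2 = 10 from the 5 double-bond units.
Since 10 = 4·2 + 2, the ring meets the 4n+2 criterion.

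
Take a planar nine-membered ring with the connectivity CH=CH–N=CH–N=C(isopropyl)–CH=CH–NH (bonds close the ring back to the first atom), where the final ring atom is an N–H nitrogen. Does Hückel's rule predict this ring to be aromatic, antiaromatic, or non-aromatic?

Aromatic

All ring atoms are sp² and supply a p orbital to the ring (each doubly-bonded ring atom is sp² with one p-orbital electron; the doubly-bonded nitrogens are pyridine-type — their lone pairs lie in the ring plane, leaving one electron in the p orbital; the pyrrole-type nitrogen donates its lone pair from the p orbital); the conjugation is uninterrupted.
Adding the contributions, 4 × 2 = 8 from the double-bond units + 2 from the NH atom = 10.
10 = 4(2) + 2, which satisfies Hückel's 4n+2 rule.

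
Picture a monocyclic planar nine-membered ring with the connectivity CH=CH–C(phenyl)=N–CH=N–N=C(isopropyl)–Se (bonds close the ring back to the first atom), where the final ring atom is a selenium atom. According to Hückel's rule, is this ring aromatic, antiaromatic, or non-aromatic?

Every ring atom contributes a p orbital perpendicular to the ring (each doubly-bonded ring atom is sp² with one p-orbital electron; each =N– nitrogen is pyridine-type (lone pair in the sp² plane, one electron in the p orbital); the selenium donates one lone pair from its p orbital), so the π system is cyclic and fully conjugated.
Tallying contributions gives 4 × 2 = 8 from the double-bond units + 2 from the Se atom = 10.
With 10 π electrons (n = 2), the Hückel 4n+2 condition holds.

Aromatic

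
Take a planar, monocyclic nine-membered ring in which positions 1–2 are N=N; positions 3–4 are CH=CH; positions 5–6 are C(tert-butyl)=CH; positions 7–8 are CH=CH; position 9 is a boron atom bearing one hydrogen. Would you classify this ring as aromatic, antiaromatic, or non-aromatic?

Antiaromatic

All ring atoms are sp² and supply a p orbital to the ring (every atom in a ring double bond is sp² and brings one electron to the p orbital; each =N– nitrogen is pyridine-type (lone pair in the sp² plane, one electron in the p orbital); the boron has an empty p orbital); the conjugation is uninterrupted.
Tallying contributions gives 4 × 2 = 8 from the double-bond units + 0 from the BH atom = 8.
A 4n π count (8, n = 2) in a planar conjugated ring means antiaromatic.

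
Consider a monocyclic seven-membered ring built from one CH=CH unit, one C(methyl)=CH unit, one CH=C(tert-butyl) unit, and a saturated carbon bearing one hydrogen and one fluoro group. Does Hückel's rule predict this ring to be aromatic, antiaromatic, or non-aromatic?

The CH(fluoro) carbon is saturated: that saturated carbon is sp³ and has no p orbital in the ring π system. Conjugation is not continuous around the ring.
Without a continuous loop of overlapping p orbitals the Hückel electron count never comes into play.

Non-aromatic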